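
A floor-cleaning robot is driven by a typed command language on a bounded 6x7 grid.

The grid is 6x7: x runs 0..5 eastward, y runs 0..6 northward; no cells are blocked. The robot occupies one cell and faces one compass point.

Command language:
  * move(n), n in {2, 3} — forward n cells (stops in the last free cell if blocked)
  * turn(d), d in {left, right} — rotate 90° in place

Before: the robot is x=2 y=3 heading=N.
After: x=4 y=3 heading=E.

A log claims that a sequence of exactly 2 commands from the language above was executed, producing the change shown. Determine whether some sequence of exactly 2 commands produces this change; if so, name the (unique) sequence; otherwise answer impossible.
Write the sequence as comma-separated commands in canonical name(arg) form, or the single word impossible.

turn(right), move(2)

key: position moved to (4,3) AND the heading swung to E — translation plus rotation needed
begin: x=2 y=3 heading=N
1. turn(right) → x=2 y=3 heading=E
2. move(2) → x=4 y=3 heading=E
no other 2-command option fits: unique.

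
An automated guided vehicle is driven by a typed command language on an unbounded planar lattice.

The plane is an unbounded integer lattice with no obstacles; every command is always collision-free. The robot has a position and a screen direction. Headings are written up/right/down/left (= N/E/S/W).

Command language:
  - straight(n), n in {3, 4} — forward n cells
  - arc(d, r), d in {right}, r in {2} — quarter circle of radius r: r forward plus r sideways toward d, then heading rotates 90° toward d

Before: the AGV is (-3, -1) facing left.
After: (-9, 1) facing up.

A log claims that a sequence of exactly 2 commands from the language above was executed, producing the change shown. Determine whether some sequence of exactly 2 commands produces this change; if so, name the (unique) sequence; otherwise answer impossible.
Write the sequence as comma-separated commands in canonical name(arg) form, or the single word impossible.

key: order matters: swapping straight(4) and arc(right, 2) lands elsewhere
t0: (-3, -1) facing left
[1] after straight(4): (-7, -1) facing left
[2] after arc(right, 2): (-9, 1) facing up
uniquely the one of 9 2-step routes that fits.

straight(4), arc(right, 2)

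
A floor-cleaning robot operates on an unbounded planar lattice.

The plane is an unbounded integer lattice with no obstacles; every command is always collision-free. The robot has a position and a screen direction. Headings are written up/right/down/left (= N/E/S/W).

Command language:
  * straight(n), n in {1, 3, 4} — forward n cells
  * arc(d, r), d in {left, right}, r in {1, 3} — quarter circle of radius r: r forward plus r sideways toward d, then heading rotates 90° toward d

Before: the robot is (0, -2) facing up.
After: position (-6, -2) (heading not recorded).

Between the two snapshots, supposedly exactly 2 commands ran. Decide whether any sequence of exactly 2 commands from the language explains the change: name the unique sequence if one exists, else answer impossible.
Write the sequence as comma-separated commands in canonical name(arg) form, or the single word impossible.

start: (0, -2) facing up
1. arc(left, 3) → (-3, 1) facing left
2. arc(left, 3) → (-6, -2) facing down
no other 2-command option fits: unique.

arc(left, 3), arc(left, 3)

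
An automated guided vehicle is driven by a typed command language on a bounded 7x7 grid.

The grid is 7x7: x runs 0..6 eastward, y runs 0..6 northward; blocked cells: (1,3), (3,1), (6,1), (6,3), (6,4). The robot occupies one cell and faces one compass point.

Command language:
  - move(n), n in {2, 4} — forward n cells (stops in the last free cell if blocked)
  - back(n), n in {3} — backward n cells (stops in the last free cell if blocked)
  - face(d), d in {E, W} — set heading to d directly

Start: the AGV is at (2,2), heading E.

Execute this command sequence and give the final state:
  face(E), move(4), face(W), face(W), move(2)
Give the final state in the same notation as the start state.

at (4,2), heading W

from: at (2,2), heading E
[1] after face(E): at (2,2), heading E
[2] after move(4): at (6,2), heading E
[3] after face(W): at (6,2), heading W
[4] after face(W): at (6,2), heading W
[5] after move(2): at (4,2), heading W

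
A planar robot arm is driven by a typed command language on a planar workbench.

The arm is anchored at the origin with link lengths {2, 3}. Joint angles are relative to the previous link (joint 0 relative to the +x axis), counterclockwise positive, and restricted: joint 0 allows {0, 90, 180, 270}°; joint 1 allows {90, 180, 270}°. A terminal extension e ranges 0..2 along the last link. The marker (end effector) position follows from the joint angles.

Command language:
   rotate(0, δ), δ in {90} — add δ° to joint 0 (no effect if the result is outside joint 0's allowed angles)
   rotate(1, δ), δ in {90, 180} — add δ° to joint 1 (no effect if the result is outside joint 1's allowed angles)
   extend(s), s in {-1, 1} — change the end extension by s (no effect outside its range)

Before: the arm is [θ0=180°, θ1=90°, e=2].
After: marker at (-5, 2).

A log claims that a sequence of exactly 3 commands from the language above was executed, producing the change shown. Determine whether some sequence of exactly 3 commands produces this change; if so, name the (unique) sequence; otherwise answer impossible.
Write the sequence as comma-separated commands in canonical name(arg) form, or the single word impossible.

start: [θ0=180°, θ1=90°, e=2]
t=1 rotate(0, 90) ⇒ [θ0=270°, θ1=90°, e=2]
t=2 rotate(0, 90) ⇒ [θ0=0°, θ1=90°, e=2]
t=3 rotate(0, 90) ⇒ [θ0=90°, θ1=90°, e=2]
all 125 alternatives checked — unique.

rotate(0, 90), rotate(0, 90), rotate(0, 90)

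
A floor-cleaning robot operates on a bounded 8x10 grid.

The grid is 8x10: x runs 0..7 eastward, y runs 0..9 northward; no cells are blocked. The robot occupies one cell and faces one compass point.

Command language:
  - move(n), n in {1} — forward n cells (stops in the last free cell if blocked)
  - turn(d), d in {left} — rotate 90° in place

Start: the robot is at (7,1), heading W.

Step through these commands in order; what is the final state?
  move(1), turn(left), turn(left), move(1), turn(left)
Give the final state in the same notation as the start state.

at (7,1), heading N

begin: at (7,1), heading W
[1] after move(1): at (6,1), heading W
[2] after turn(left): at (6,1), heading S
[3] after turn(left): at (6,1), heading E
[4] after move(1): at (7,1), heading E
[5] after turn(left): at (7,1), heading N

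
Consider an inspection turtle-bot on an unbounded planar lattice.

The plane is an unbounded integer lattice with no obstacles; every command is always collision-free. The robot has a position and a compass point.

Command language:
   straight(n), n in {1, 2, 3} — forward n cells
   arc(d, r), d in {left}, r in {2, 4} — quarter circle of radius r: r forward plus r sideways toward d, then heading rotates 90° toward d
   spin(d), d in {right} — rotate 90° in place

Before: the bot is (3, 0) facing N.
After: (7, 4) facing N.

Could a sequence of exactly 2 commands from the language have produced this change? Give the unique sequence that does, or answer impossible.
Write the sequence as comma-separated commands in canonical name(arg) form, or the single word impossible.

key: order matters: swapping spin(right) and arc(left, 4) lands elsewhere
begin: (3, 0) facing N
[1] after spin(right): (3, 0) facing E
[2] after arc(left, 4): (7, 4) facing N
no other 2-command option fits: unique.

spin(right), arc(left, 4)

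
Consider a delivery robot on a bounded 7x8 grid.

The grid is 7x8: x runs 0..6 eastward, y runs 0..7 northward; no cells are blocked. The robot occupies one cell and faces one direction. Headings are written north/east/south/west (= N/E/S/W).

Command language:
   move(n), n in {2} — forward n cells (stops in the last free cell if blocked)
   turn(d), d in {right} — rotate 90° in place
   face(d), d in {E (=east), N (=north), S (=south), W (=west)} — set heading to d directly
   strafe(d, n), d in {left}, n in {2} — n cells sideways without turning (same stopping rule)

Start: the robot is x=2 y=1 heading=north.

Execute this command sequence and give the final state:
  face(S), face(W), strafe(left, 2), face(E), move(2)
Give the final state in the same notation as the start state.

x=4 y=0 heading=east

start: x=2 y=1 heading=north
step 1 (face(S)): x=2 y=1 heading=south
step 2 (face(W)): x=2 y=1 heading=west
step 3 (strafe(left, 2)): x=2 y=0 heading=west
step 4 (face(E)): x=2 y=0 heading=east
step 5 (move(2)): x=4 y=0 heading=east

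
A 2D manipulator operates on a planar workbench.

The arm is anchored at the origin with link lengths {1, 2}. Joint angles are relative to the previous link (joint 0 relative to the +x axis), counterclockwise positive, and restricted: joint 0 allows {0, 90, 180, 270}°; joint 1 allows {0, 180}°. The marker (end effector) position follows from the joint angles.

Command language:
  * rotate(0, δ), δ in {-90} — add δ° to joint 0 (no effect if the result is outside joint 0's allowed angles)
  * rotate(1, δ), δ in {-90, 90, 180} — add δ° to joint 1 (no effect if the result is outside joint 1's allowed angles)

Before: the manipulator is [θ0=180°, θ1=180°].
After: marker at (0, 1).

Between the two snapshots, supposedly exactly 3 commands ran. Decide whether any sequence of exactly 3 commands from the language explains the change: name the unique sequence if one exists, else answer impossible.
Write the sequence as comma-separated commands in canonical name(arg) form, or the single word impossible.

start: [θ0=180°, θ1=180°]
t=1 rotate(0, -90) ⇒ [θ0=90°, θ1=180°]
t=2 rotate(0, -90) ⇒ [θ0=0°, θ1=180°]
t=3 rotate(0, -90) ⇒ [θ0=270°, θ1=180°]
no rival 3-sequence matches.

rotate(0, -90), rotate(0, -90), rotate(0, -90)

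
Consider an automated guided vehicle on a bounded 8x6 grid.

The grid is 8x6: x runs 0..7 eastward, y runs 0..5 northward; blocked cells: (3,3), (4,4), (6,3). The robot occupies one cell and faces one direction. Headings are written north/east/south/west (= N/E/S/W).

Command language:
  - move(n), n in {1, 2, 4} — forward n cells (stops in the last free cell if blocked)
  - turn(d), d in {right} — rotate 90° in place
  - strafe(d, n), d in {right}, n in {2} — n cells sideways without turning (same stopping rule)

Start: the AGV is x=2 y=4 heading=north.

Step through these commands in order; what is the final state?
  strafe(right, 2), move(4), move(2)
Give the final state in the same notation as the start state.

x=3 y=5 heading=north

initial: x=2 y=4 heading=north
1. strafe(right, 2) → x=3 y=4 heading=north
2. move(4) → x=3 y=5 heading=north
3. move(2) → x=3 y=5 heading=north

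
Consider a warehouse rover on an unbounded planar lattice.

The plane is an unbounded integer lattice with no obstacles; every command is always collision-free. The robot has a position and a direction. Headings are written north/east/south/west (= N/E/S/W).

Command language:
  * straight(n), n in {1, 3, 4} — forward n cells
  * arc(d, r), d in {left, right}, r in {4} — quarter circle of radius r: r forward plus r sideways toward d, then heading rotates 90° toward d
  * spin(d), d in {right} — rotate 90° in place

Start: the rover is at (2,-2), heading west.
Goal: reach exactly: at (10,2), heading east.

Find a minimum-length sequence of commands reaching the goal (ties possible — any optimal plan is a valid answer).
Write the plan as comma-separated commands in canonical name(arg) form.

spin(right), arc(right, 4), straight(4)

begin: at (2,-2), heading west
[1] after spin(right): at (2,-2), heading north
[2] after arc(right, 4): at (6,2), heading east
[3] after straight(4): at (10,2), heading east
no 2-step plan works, so 3 is optimal.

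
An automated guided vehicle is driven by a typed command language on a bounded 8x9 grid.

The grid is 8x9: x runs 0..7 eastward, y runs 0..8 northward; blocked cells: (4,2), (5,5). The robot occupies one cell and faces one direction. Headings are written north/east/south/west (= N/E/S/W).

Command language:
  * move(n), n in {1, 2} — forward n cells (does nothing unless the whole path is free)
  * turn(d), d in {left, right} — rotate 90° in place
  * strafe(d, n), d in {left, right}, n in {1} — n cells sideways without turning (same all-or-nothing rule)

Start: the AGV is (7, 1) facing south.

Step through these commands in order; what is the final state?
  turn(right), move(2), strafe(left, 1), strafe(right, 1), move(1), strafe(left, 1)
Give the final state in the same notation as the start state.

from: (7, 1) facing south
t=1 turn(right) ⇒ (7, 1) facing west
t=2 move(2) ⇒ (5, 1) facing west
t=3 strafe(left, 1) ⇒ (5, 0) facing west
t=4 strafe(right, 1) ⇒ (5, 1) facing west
t=5 move(1) ⇒ (4, 1) facing west
t=6 strafe(left, 1) ⇒ (4, 0) facing west

(4, 0) facing west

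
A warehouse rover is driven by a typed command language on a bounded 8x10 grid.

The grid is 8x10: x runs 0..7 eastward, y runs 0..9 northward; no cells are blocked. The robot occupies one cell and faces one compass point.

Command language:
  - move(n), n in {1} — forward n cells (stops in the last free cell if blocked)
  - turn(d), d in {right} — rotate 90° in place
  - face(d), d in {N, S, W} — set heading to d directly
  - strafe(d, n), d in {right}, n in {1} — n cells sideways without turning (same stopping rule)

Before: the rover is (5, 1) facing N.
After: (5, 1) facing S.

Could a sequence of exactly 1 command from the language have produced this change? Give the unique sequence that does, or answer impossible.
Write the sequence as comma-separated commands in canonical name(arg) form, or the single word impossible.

key: (5,1) unchanged — the single command moves nothing
begin: (5, 1) facing N
t=1 face(S) ⇒ (5, 1) facing S
all 6 alternatives checked — unique.

face(S)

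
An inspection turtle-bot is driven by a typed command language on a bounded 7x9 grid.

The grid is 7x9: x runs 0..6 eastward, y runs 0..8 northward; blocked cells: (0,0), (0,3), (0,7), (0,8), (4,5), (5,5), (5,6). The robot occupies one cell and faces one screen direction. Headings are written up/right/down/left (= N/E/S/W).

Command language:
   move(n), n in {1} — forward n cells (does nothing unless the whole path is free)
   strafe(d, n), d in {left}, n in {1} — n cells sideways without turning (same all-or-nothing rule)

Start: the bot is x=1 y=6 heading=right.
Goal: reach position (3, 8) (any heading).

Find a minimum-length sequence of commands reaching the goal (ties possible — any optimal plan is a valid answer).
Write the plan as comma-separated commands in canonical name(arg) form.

t0: x=1 y=6 heading=right
t=1 move(1) ⇒ x=2 y=6 heading=right
t=2 move(1) ⇒ x=3 y=6 heading=right
t=3 strafe(left, 1) ⇒ x=3 y=7 heading=right
t=4 strafe(left, 1) ⇒ x=3 y=8 heading=right
nothing shorter than 4 reaches the goal.

move(1), move(1), strafe(left, 1), strafe(left, 1)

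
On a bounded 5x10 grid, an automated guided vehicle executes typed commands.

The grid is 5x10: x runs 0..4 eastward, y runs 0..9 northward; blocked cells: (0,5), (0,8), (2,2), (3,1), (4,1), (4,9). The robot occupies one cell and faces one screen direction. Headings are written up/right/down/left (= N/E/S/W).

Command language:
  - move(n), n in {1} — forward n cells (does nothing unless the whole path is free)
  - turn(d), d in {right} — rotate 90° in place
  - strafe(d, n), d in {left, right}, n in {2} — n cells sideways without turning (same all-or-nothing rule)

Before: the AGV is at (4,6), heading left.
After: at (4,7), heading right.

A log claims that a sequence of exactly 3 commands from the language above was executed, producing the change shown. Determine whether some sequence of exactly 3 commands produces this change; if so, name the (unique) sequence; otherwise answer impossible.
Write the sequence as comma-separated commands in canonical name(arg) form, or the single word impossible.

turn(right), move(1), turn(right)

key: cell and facing (now E) both changed — the 3 commands mix motion and turning
begin: at (4,6), heading left
step 1 (turn(right)): at (4,6), heading up
step 2 (move(1)): at (4,7), heading up
step 3 (turn(right)): at (4,7), heading right
no rival 3-sequence matches.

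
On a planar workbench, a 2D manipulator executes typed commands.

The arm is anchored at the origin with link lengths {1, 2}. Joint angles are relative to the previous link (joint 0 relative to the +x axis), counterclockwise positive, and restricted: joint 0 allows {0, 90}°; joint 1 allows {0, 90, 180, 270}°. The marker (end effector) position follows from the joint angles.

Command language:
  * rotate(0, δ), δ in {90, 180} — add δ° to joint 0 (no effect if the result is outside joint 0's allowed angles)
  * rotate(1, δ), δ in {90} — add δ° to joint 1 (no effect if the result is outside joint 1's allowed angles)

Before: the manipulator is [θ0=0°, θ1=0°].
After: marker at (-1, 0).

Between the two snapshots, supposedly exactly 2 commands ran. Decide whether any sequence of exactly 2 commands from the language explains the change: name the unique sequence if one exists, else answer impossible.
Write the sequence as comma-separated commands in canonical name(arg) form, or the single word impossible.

rotate(1, 90), rotate(1, 90)

begin: [θ0=0°, θ1=0°]
t=1 rotate(1, 90) ⇒ [θ0=0°, θ1=90°]
t=2 rotate(1, 90) ⇒ [θ0=0°, θ1=180°]
all 9 alternatives checked — unique.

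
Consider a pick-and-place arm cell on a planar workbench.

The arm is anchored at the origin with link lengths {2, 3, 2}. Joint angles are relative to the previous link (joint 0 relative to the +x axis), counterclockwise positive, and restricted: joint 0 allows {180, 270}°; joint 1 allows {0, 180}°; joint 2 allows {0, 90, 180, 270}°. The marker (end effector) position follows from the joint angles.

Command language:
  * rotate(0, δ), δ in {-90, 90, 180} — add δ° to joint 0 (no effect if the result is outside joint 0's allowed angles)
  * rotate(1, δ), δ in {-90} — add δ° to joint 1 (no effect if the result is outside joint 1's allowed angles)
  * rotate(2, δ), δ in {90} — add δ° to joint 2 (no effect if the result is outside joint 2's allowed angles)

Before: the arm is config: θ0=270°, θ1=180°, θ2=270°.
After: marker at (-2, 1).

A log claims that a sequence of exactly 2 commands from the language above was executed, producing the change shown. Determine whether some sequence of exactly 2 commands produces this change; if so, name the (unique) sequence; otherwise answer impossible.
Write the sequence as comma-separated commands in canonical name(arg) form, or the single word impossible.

initial: config: θ0=270°, θ1=180°, θ2=270°
1. rotate(2, 90) → config: θ0=270°, θ1=180°, θ2=0°
2. rotate(2, 90) → config: θ0=270°, θ1=180°, θ2=90°
no other 2-command option fits: unique.

rotate(2, 90), rotate(2, 90)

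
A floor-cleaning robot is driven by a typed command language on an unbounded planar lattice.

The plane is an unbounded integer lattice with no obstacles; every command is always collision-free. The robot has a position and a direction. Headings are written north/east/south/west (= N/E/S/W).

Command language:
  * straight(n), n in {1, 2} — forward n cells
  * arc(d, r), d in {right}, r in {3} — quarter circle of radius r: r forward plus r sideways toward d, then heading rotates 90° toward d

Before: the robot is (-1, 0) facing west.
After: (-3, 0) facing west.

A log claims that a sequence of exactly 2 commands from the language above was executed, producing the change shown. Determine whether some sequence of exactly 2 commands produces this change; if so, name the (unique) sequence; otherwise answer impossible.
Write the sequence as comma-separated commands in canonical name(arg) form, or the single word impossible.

key: heading stays W — no command in the sequence turns
begin: (-1, 0) facing west
step 1 (straight(1)): (-2, 0) facing west
step 2 (straight(1)): (-3, 0) facing west
no other 2-command option fits: unique.

straight(1), straight(1)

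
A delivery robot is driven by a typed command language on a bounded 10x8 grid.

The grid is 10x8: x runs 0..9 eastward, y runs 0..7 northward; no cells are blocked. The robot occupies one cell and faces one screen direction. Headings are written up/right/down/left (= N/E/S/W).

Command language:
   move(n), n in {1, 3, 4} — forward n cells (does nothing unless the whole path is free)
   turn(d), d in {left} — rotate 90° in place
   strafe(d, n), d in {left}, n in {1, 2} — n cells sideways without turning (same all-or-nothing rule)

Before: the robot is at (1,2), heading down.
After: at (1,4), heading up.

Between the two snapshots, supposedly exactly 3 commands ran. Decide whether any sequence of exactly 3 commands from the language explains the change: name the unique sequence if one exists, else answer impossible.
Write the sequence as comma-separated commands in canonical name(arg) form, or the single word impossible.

key: cell and facing (now N) both changed — the 3 commands mix motion and turning
initial: at (1,2), heading down
[1] after turn(left): at (1,2), heading right
[2] after strafe(left, 2): at (1,4), heading right
[3] after turn(left): at (1,4), heading up
uniquely the one of 216 3-step routes that fits.

turn(left), strafe(left, 2), turn(left)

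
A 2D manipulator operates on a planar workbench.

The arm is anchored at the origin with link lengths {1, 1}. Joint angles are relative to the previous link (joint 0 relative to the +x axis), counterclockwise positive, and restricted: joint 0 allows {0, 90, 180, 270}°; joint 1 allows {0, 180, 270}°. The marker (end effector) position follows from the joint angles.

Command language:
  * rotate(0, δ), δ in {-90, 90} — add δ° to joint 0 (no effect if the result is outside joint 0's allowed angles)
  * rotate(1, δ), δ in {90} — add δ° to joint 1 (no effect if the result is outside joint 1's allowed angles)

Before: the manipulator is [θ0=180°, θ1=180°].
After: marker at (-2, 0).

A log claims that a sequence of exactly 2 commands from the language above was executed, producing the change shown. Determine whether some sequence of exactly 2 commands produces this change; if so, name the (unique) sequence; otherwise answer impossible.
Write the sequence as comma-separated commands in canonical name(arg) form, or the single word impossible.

rotate(1, 90), rotate(1, 90)

begin: [θ0=180°, θ1=180°]
[1] after rotate(1, 90): [θ0=180°, θ1=270°]
[2] after rotate(1, 90): [θ0=180°, θ1=0°]
no rival 2-sequence matches.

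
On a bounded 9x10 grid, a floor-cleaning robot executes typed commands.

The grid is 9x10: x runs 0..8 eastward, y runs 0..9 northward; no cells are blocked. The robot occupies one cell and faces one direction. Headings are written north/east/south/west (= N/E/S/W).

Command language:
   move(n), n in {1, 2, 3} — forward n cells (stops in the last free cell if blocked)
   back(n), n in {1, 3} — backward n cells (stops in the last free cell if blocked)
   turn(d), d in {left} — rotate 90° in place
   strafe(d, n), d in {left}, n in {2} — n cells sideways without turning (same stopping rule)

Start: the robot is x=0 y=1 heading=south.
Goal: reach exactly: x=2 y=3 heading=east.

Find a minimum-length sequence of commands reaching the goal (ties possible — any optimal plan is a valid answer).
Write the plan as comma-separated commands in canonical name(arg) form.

strafe(left, 2), turn(left), strafe(left, 2)

t0: x=0 y=1 heading=south
t=1 strafe(left, 2) ⇒ x=2 y=1 heading=south
t=2 turn(left) ⇒ x=2 y=1 heading=east
t=3 strafe(left, 2) ⇒ x=2 y=3 heading=east
nothing shorter than 3 reaches the goal.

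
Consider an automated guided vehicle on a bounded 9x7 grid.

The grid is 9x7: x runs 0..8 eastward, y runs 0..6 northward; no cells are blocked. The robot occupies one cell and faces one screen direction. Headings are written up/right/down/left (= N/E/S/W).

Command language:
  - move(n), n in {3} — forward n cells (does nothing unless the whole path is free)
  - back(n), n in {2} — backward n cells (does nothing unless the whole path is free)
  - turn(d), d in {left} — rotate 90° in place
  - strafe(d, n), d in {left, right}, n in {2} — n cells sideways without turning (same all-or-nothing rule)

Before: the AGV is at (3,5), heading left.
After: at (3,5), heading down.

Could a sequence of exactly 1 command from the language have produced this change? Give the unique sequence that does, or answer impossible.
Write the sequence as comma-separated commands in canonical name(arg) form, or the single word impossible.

turn(left)

key: parked at (3,5) the whole time — nothing moves the robot
t0: at (3,5), heading left
t=1 turn(left) ⇒ at (3,5), heading down
no other 1-command option fits: unique.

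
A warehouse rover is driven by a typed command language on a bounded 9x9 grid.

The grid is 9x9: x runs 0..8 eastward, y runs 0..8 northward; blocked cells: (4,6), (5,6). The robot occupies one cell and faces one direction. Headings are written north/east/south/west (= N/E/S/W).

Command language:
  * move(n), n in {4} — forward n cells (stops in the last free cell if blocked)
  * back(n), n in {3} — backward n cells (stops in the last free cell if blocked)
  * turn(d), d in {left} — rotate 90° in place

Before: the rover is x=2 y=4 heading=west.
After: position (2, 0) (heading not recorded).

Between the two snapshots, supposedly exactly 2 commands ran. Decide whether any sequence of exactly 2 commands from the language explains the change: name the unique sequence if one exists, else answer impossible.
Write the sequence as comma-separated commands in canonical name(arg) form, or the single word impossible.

key: running move(4) before turn(left) would end elsewhere — order is forced
initial: x=2 y=4 heading=west
1. turn(left) → x=2 y=4 heading=south
2. move(4) → x=2 y=0 heading=south
uniquely the one of 9 2-step routes that fits.

turn(left), move(4)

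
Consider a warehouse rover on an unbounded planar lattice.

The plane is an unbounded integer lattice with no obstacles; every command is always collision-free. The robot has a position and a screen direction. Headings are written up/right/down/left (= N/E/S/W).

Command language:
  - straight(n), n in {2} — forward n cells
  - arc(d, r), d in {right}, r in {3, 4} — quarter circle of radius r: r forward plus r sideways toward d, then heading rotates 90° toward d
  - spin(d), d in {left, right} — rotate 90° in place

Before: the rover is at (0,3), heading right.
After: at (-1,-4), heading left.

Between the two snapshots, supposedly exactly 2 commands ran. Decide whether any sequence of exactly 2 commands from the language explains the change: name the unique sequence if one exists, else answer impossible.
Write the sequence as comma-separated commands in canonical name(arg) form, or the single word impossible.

arc(right, 3), arc(right, 4)

key: running arc(right, 4) before arc(right, 3) would end elsewhere — order is forced
initial: at (0,3), heading right
1. arc(right, 3) → at (3,0), heading down
2. arc(right, 4) → at (-1,-4), heading left
all 25 alternatives checked — unique.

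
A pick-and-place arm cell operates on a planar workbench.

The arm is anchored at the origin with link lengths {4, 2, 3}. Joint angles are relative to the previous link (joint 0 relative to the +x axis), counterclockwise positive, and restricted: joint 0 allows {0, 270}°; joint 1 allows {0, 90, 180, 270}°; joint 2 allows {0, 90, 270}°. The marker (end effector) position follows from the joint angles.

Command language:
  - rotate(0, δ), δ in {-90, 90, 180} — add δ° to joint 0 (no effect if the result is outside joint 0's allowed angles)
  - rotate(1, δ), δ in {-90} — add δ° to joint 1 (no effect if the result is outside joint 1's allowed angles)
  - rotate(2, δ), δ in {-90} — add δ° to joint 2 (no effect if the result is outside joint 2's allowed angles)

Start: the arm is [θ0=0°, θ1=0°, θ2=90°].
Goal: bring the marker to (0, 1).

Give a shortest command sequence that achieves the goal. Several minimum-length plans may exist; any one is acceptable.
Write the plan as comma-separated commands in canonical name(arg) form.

rotate(1, -90), rotate(1, -90), rotate(0, -90), rotate(2, -90)

initial: [θ0=0°, θ1=0°, θ2=90°]
t=1 rotate(1, -90) ⇒ [θ0=0°, θ1=270°, θ2=90°]
t=2 rotate(1, -90) ⇒ [θ0=0°, θ1=180°, θ2=90°]
t=3 rotate(0, -90) ⇒ [θ0=270°, θ1=180°, θ2=90°]
t=4 rotate(2, -90) ⇒ [θ0=270°, θ1=180°, θ2=0°]
shorter routes all fall short; 4 is best.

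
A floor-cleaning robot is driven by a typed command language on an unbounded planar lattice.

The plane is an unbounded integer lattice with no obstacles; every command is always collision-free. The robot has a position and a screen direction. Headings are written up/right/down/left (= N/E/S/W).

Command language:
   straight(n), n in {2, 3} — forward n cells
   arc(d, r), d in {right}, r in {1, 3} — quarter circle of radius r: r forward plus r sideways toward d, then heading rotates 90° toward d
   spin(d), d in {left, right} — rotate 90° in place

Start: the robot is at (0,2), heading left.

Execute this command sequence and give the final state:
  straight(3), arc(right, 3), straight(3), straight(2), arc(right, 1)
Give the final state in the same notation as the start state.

t0: at (0,2), heading left
step 1 (straight(3)): at (-3,2), heading left
step 2 (arc(right, 3)): at (-6,5), heading up
step 3 (straight(3)): at (-6,8), heading up
step 4 (straight(2)): at (-6,10), heading up
step 5 (arc(right, 1)): at (-5,11), heading right

at (-5,11), heading right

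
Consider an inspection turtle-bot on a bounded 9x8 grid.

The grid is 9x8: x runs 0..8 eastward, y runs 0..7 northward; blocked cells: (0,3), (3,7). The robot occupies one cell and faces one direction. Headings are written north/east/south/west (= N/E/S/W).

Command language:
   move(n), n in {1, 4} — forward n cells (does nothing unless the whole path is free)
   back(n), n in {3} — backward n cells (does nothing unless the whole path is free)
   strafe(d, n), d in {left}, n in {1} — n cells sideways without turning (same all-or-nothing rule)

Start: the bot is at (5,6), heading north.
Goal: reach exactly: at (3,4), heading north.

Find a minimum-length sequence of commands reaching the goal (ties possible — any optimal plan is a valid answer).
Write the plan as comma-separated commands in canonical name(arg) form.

back(3), strafe(left, 1), strafe(left, 1), move(1)

start: at (5,6), heading north
[1] after back(3): at (5,3), heading north
[2] after strafe(left, 1): at (4,3), heading north
[3] after strafe(left, 1): at (3,3), heading north
[4] after move(1): at (3,4), heading north
no 3-step plan works, so 4 is optimal.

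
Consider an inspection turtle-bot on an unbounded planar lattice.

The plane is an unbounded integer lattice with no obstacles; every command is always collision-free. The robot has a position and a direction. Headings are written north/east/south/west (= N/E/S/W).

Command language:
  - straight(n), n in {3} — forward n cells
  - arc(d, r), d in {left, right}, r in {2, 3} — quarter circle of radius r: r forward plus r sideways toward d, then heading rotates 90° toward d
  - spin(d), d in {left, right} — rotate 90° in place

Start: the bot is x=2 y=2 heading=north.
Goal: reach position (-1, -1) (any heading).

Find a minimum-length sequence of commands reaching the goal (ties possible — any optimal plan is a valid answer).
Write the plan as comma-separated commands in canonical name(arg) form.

spin(left), arc(left, 3)

t0: x=2 y=2 heading=north
1. spin(left) → x=2 y=2 heading=west
2. arc(left, 3) → x=-1 y=-1 heading=south
shorter routes all fall short; 2 is best.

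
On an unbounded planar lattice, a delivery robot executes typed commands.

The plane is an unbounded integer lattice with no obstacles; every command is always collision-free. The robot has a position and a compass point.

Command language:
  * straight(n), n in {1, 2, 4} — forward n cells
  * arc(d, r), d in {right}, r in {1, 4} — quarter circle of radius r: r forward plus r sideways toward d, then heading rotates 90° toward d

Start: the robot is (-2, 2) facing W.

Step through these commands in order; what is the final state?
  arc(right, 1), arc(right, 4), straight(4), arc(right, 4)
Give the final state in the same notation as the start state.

start: (-2, 2) facing W
step 1 (arc(right, 1)): (-3, 3) facing N
step 2 (arc(right, 4)): (1, 7) facing E
step 3 (straight(4)): (5, 7) facing E
step 4 (arc(right, 4)): (9, 3) facing S

(9, 3) facing S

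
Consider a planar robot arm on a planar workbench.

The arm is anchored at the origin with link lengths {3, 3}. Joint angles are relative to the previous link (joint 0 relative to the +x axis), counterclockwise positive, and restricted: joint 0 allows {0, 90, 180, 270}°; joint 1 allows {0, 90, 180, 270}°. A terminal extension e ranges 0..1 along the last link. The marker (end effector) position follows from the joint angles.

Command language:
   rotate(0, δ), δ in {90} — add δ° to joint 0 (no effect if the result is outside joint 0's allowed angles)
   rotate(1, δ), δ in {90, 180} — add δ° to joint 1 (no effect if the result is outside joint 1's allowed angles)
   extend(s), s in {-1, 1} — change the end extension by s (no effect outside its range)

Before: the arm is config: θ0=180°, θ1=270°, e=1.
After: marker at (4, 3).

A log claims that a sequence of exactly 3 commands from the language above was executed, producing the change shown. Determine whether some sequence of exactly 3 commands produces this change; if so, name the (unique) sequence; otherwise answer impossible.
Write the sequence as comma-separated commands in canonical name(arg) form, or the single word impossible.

t0: config: θ0=180°, θ1=270°, e=1
[1] after rotate(0, 90): config: θ0=270°, θ1=270°, e=1
[2] after rotate(0, 90): config: θ0=0°, θ1=270°, e=1
[3] after rotate(0, 90): config: θ0=90°, θ1=270°, e=1
uniquely the one of 125 3-step routes that fits.

rotate(0, 90), rotate(0, 90), rotate(0, 90)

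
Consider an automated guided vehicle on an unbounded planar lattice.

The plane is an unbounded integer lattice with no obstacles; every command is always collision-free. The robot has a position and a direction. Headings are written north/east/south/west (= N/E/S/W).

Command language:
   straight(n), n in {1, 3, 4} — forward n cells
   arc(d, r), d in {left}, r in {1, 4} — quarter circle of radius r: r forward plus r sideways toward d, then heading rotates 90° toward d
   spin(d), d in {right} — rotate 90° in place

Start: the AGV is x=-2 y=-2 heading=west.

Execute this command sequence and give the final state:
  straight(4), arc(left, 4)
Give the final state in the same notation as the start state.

x=-10 y=-6 heading=south

t0: x=-2 y=-2 heading=west
step 1 (straight(4)): x=-6 y=-2 heading=west
step 2 (arc(left, 4)): x=-10 y=-6 heading=south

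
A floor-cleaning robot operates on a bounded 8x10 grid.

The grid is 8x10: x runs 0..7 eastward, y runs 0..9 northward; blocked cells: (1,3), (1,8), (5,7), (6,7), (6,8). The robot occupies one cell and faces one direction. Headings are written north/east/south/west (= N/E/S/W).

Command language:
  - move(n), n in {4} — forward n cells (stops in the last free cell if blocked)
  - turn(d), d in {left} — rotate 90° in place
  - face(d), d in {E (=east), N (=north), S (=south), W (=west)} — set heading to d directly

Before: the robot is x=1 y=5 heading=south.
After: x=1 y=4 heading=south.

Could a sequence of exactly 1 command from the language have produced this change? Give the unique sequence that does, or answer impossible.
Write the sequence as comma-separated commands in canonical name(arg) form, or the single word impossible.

move(4)

key: heading stays S — the single command does not turn
begin: x=1 y=5 heading=south
[1] after move(4): x=1 y=4 heading=south
no rival 1-sequence matches.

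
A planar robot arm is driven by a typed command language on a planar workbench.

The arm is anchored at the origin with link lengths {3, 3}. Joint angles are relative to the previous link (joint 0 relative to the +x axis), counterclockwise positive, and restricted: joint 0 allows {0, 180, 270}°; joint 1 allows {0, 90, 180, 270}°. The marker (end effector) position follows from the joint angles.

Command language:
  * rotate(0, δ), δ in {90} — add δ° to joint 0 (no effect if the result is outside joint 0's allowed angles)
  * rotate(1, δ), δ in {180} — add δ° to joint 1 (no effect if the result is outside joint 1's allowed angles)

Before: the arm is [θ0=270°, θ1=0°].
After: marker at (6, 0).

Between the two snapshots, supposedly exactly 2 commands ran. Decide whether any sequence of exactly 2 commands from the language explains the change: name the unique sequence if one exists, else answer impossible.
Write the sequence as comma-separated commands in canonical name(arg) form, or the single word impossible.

rotate(0, 90), rotate(0, 90)

start: [θ0=270°, θ1=0°]
1. rotate(0, 90) → [θ0=0°, θ1=0°]
2. rotate(0, 90) → [θ0=0°, θ1=0°]
no rival 2-sequence matches.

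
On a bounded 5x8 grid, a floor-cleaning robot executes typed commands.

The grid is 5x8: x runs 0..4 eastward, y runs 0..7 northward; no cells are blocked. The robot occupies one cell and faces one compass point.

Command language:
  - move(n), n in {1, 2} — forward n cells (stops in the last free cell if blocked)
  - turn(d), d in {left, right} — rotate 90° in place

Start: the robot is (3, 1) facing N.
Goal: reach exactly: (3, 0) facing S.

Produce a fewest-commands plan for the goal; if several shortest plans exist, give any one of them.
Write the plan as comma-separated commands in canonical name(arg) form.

turn(left), turn(left), move(2)

initial: (3, 1) facing N
1. turn(left) → (3, 1) facing W
2. turn(left) → (3, 1) facing S
3. move(2) → (3, 0) facing S
minimal: 3 command(s), checked below 3.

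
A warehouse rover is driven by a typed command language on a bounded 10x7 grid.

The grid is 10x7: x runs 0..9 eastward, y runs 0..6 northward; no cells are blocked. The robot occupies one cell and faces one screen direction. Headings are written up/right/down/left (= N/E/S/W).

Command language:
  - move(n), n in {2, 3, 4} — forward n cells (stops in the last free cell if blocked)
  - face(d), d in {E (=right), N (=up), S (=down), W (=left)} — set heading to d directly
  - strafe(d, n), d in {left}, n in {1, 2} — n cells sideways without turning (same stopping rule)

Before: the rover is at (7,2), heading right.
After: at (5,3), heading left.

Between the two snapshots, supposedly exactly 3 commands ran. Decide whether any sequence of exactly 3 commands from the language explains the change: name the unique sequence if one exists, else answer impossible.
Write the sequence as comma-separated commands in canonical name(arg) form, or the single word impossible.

strafe(left, 1), face(W), move(2)

key: cell and facing (now W) both changed — the 3 commands mix motion and turning
start: at (7,2), heading right
[1] after strafe(left, 1): at (7,3), heading right
[2] after face(W): at (7,3), heading left
[3] after move(2): at (5,3), heading left
uniquely the one of 729 3-step routes that fits.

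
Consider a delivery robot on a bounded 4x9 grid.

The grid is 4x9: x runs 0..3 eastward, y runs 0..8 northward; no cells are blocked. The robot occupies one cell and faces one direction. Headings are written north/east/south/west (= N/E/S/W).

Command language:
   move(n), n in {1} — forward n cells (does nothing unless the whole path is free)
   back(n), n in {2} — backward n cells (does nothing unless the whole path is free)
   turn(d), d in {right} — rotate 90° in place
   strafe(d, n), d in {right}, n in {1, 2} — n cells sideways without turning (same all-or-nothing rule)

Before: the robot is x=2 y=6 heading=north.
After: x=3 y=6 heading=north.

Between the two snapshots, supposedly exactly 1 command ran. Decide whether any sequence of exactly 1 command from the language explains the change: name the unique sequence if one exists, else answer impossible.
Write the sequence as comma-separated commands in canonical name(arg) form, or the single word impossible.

key: heading stays N — the single command does not turn
from: x=2 y=6 heading=north
t=1 strafe(right, 1) ⇒ x=3 y=6 heading=north
uniquely the one of 5 1-step routes that fits.

strafe(right, 1)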